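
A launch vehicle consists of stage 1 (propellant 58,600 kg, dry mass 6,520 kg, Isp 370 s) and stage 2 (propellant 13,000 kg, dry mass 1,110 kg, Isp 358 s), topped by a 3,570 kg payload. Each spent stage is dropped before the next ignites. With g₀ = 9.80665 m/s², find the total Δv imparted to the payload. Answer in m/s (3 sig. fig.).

Ignition mass of stage 1 = 58,600+6,520 + 13,000+1,110 + 3,570 = 82,800 kg.
Stage 1: m₀ = 82,800 kg, m_f = 82,800 − 58,600 = 24,200 kg; Δv = 370×9.80665×ln(3.421) = 3628.5×1.2301 ≈ 4463 m/s.
Stage 2: m₀ = 17,680 kg, m_f = 17,680 − 13,000 = 4,680 kg; Δv = 358×9.80665×ln(3.778) = 3510.8×1.3291 ≈ 4666 m/s.
Total Δv = 4463 + 4666 = 9129 m/s.

Δv ≈ 9130 m/s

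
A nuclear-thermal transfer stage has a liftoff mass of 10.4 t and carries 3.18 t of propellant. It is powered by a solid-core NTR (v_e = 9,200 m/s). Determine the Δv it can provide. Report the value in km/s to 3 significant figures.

Δv ≈ 3.36 km/s

m_f = m₀ − m_prop = 10.4 − 3.18 = 7.22 t.
Δv = v_e · ln(m₀/m_f) = 9200.0 × ln(1.44) = 9200.0 × 0.3650 ≈ 3357.5 m/s.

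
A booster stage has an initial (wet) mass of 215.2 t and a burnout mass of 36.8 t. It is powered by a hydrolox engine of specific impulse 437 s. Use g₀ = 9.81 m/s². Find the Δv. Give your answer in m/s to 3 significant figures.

v_e = Isp · g₀ = 437 × 9.81 = 4287.0 m/s.
By the Tsiolkovsky rocket equation, Δv = v_e · ln(m₀/m_f) = 4287.0 × ln(5.848) = 4287.0 × 1.7661 ≈ 7571.1 m/s.

Δv ≈ 7570 m/s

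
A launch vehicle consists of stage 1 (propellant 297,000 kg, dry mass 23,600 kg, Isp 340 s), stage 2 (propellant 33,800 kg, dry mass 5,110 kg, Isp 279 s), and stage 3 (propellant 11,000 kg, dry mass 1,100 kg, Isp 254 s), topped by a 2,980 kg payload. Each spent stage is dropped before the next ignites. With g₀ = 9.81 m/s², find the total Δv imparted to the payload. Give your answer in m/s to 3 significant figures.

Δv ≈ 11200 m/s

Ignition mass of stage 1 = 297,000+23,600 + 33,800+5,110 + 11,000+1,100 + 2,980 = 374,590 kg.
Stage 1: m₀ = 374,590 kg, m_f = 374,590 − 297,000 = 77,590 kg; Δv = 340×9.81×ln(4.828) = 3335.4×1.5744 ≈ 5251 m/s.
Stage 2: m₀ = 53,990 kg, m_f = 53,990 − 33,800 = 20,190 kg; Δv = 279×9.81×ln(2.674) = 2737.0×0.9836 ≈ 2692 m/s.
Stage 3: m₀ = 15,080 kg, m_f = 15,080 − 11,000 = 4,080 kg; Δv = 254×9.81×ln(3.696) = 2491.7×1.3073 ≈ 3257 m/s.
Total Δv = 5251 + 2692 + 3257 = 11200 m/s.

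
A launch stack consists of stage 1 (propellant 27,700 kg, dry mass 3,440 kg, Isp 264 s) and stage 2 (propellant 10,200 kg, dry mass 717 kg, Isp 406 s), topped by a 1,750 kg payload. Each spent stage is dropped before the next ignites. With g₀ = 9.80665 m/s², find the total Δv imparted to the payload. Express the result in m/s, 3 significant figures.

Ignition mass of stage 1 = 27,700+3,440 + 10,200+717 + 1,750 = 43,807 kg.
Stage 1: m₀ = 43,807 kg, m_f = 43,807 − 27,700 = 16,107 kg; Δv = 264×9.80665×ln(2.72) = 2589.0×1.0005 ≈ 2590 m/s.
Stage 2: m₀ = 12,667 kg, m_f = 12,667 − 10,200 = 2,467 kg; Δv = 406×9.80665×ln(5.135) = 3981.5×1.6360 ≈ 6514 m/s.
Total Δv = 2590 + 6514 = 9104 m/s.

Δv ≈ 9100 m/s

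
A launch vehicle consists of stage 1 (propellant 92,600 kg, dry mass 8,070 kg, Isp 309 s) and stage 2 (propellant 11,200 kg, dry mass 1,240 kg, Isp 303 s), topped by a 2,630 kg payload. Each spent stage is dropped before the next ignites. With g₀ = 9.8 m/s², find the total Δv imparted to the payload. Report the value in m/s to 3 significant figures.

Ignition mass of stage 1 = 92,600+8,070 + 11,200+1,240 + 2,630 = 115,740 kg.
Stage 1: m₀ = 115,740 kg, m_f = 115,740 − 92,600 = 23,140 kg; Δv = 309×9.8×ln(5.002) = 3028.2×1.6098 ≈ 4875 m/s.
Stage 2: m₀ = 15,070 kg, m_f = 15,070 − 11,200 = 3,870 kg; Δv = 303×9.8×ln(3.894) = 2969.4×1.3595 ≈ 4037 m/s.
Total Δv = 4875 + 4037 = 8912 m/s.

Δv ≈ 8910 m/s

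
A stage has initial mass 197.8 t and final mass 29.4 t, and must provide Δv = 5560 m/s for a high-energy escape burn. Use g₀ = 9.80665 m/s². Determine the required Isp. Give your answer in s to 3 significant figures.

ln(m₀/m_f) = ln(197800/29400) = ln(6.728) = 1.9063.
v_e = Δv / ln(m₀/m_f) = 5560 / 1.9063 = 2916.7 m/s.
Isp = v_e / g₀ = 2916.7 / 9.80665 = 297.4 s.

Isp ≈ 297 s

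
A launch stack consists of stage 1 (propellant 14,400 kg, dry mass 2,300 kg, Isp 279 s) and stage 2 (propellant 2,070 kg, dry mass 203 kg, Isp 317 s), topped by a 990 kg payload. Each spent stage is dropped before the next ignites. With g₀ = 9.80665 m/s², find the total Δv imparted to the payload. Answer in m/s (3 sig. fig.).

Δv ≈ 6620 m/s

Ignition mass of stage 1 = 14,400+2,300 + 2,070+203 + 990 = 19,963 kg.
Stage 1: m₀ = 19,963 kg, m_f = 19,963 − 14,400 = 5,563 kg; Δv = 279×9.80665×ln(3.589) = 2736.1×1.2777 ≈ 3496 m/s.
Stage 2: m₀ = 3,263 kg, m_f = 3,263 − 2,070 = 1,193 kg; Δv = 317×9.80665×ln(2.735) = 3108.7×1.0062 ≈ 3128 m/s.
Total Δv = 3496 + 3128 = 6624 m/s.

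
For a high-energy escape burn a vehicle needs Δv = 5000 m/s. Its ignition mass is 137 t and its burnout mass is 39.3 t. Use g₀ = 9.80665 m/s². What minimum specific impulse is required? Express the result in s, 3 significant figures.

Isp ≈ 408 s

ln(m₀/m_f) = ln(137000/39300) = ln(3.486) = 1.2488.
Using Δv = v_e ln(m₀/m_f): v_e = Δv / ln(m₀/m_f) = 5000 / 1.2488 = 4004.0 m/s.
Isp = v_e / g₀ = 4004.0 / 9.80665 = 408.3 s.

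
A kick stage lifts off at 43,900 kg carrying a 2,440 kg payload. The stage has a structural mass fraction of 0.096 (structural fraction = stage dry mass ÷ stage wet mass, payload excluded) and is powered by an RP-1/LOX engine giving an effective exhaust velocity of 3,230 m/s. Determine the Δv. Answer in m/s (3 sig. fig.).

Δv ≈ 6210 m/s

Stage wet mass = m₀ − payload = 43,900 − 2,440 = 41,460 kg.
Stage dry mass = ε × stage wet mass = 0.096 × 41,460 = 3,980.16 kg.
Burnout mass m_f = stage dry + payload = 3,980.16 + 2,440 = 6,420.16 kg.
From the ideal rocket equation, Δv = v_e · ln(43,900/6,420.16) = 3230.0 × ln(6.838) = 3230.0 × 1.9225 ≈ 6210 m/s.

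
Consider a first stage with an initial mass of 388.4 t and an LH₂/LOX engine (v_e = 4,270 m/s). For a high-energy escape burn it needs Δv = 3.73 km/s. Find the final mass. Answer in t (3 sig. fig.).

final mass ≈ 162 t

By the Tsiolkovsky rocket equation, m₀/m_f = exp(Δv / v_e) = exp(3730 / 4270.0) = exp(0.8735) = 2.3954.
m_f = m₀ / 2.3954 = 388.4 / 2.3954 = 162.144 t.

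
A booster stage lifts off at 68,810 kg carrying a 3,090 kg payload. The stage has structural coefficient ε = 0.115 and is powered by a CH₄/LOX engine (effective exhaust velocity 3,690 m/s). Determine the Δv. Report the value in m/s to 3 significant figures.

Stage wet mass = m₀ − payload = 68,810 − 3,090 = 65,720 kg.
Stage dry mass = ε × stage wet mass = 0.115 × 65,720 = 7,557.8 kg.
Burnout mass m_f = stage dry + payload = 7,557.8 + 3,090 = 10,647.8 kg.
Δv = v_e · ln(68,810/10,647.8) = 3690.0 × ln(6.462) = 3690.0 × 1.8660 ≈ 6886 m/s.

Δv ≈ 6890 m/s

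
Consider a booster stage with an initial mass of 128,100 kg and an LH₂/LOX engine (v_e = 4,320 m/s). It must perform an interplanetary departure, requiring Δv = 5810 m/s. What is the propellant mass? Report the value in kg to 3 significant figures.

propellant mass ≈ 94700 kg

Rocket equation: m₀/m_f = exp(Δv / v_e) = exp(5810 / 4320.0) = exp(1.3449) = 3.8378.
m_f = 128,100 / 3.8378 = 33,378.5 kg, so propellant = m₀ − m_f = 128,100 − 33,378.5 = 94,721.5 kg.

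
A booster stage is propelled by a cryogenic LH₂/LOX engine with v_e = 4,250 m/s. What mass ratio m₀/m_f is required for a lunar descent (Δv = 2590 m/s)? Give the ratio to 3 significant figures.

mass ratio ≈ 1.84

By the Tsiolkovsky rocket equation, m₀/m_f = exp(Δv / v_e) = exp(2590 / 4250.0) = exp(0.6094) = 1.8393.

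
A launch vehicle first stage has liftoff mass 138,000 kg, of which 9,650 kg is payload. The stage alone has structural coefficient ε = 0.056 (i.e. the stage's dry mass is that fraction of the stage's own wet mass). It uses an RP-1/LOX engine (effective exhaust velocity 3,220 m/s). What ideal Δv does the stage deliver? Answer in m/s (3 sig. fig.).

Stage wet mass = m₀ − payload = 138,000 − 9,650 = 128,350 kg.
Stage dry mass = ε × stage wet mass = 0.056 × 128,350 = 7,187.6 kg.
Burnout mass m_f = stage dry + payload = 7,187.6 + 9,650 = 16,837.6 kg.
Δv = v_e · ln(138,000/16,837.6) = 3220.0 × ln(8.196) = 3220.0 × 2.1036 ≈ 6774 m/s.

Δv ≈ 6770 m/s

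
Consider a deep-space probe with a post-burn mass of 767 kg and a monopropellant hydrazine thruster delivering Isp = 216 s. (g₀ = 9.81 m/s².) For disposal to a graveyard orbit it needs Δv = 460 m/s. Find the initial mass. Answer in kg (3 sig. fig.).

v_e = Isp · g₀ = 216 × 9.81 = 2119.0 m/s.
m₀/m_f = exp(Δv / v_e) = exp(460 / 2119.0) = exp(0.2171) = 1.2425.
m₀ = m_f × 1.2425 = 767 × 1.2425 = 952.998 kg.

initial mass ≈ 953 kg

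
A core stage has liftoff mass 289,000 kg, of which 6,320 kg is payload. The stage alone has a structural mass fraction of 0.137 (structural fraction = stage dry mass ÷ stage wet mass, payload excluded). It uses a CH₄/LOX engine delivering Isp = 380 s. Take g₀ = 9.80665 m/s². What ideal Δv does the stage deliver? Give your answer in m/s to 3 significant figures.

Δv ≈ 6930 m/s

Stage wet mass = m₀ − payload = 289,000 − 6,320 = 282,680 kg.
Stage dry mass = ε × stage wet mass = 0.137 × 282,680 = 38,727.2 kg.
Burnout mass m_f = stage dry + payload = 38,727.2 + 6,320 = 45,047.2 kg.
v_e = Isp · g₀ = 380 × 9.80665 = 3726.5 m/s.
By the Tsiolkovsky rocket equation, Δv = v_e · ln(289,000/45,047.2) = 3726.5 × ln(6.415) = 3726.5 × 1.8587 ≈ 6927 m/s.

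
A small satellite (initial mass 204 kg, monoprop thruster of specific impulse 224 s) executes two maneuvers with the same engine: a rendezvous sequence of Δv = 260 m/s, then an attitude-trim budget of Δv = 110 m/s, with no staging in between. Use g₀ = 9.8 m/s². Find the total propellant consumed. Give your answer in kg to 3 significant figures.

v_e = Isp · g₀ = 224 × 9.8 = 2195.2 m/s.
After the first burn: m = 204 × exp(−260/2195.2) = 204 × 0.88830 = 181.213 kg.
After the second burn: m = 181.213 × exp(−110/2195.2) = 181.213 × 0.95113 = 172.357 kg.
Total propellant = m₀ − m_final = 204 − 172.357 = 31.643 kg.

total propellant consumed ≈ 31.6 kg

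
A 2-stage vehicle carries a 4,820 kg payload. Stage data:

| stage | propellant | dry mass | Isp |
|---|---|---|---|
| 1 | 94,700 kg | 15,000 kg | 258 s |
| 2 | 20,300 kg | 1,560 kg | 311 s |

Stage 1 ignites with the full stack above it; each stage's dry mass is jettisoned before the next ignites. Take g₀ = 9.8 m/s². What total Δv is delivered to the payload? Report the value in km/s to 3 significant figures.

Ignition mass of stage 1 = 94,700+15,000 + 20,300+1,560 + 4,820 = 136,380 kg.
Stage 1: m₀ = 136,380 kg, m_f = 136,380 − 94,700 = 41,680 kg; Δv = 258×9.8×ln(3.272) = 2528.4×1.1854 ≈ 2997 m/s.
Stage 2: m₀ = 26,680 kg, m_f = 26,680 − 20,300 = 6,380 kg; Δv = 311×9.8×ln(4.182) = 3047.8×1.4307 ≈ 4361 m/s.
Total Δv = 2997 + 4361 = 7358 m/s.

Δv ≈ 7.36 km/s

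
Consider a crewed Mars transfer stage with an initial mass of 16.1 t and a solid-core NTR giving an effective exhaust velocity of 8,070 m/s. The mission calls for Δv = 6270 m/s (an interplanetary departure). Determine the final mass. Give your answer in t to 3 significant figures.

final mass ≈ 7.40 t

Using Δv = v_e ln(m₀/m_f): m₀/m_f = exp(Δv / v_e) = exp(6270 / 8070.0) = exp(0.7770) = 2.1748.
m_f = m₀ / 2.1748 = 16.1 / 2.1748 = 7.40298 t.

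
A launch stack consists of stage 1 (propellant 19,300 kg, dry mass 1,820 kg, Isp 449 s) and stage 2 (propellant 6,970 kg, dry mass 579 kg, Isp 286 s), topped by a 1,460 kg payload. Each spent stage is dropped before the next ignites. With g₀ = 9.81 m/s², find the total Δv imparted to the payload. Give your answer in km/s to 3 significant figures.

Δv ≈ 8.68 km/s

Ignition mass of stage 1 = 19,300+1,820 + 6,970+579 + 1,460 = 30,129 kg.
Stage 1: m₀ = 30,129 kg, m_f = 30,129 − 19,300 = 10,829 kg; Δv = 449×9.81×ln(2.782) = 4404.7×1.0233 ≈ 4507 m/s.
Stage 2: m₀ = 9,009 kg, m_f = 9,009 − 6,970 = 2,039 kg; Δv = 286×9.81×ln(4.418) = 2805.7×1.4858 ≈ 4169 m/s.
Total Δv = 4507 + 4169 = 8676 m/s.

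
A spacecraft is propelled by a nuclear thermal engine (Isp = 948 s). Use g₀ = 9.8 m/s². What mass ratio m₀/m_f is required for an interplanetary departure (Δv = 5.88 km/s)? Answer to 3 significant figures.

v_e = Isp · g₀ = 948 × 9.8 = 9290.4 m/s.
m₀/m_f = exp(Δv / v_e) = exp(5880 / 9290.4) = exp(0.6329) = 1.8831.

mass ratio ≈ 1.88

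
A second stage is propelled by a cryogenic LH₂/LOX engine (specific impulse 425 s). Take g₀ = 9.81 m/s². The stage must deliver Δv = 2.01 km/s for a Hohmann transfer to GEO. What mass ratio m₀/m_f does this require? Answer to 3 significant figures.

mass ratio ≈ 1.62

v_e = Isp · g₀ = 425 × 9.81 = 4169.2 m/s.
By the Tsiolkovsky rocket equation, m₀/m_f = exp(Δv / v_e) = exp(2010 / 4169.2) = exp(0.4821) = 1.6195.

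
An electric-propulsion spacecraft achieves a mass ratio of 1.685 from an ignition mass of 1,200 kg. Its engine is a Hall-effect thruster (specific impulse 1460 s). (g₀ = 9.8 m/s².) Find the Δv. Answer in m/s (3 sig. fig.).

Δv ≈ 7470 m/s

v_e = Isp · g₀ = 1460 × 9.8 = 14308.0 m/s.
Δv = v_e · ln(1.685) = 14308.0 × 0.5218 ≈ 7465.4 m/s.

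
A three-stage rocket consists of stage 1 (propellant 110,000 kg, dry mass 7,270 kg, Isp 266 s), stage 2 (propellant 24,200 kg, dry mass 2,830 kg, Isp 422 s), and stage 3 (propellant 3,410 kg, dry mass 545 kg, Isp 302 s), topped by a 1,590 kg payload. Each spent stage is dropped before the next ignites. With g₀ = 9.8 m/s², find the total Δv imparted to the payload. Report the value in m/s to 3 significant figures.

Ignition mass of stage 1 = 110,000+7,270 + 24,200+2,830 + 3,410+545 + 1,590 = 149,845 kg.
Stage 1: m₀ = 149,845 kg, m_f = 149,845 − 110,000 = 39,845 kg; Δv = 266×9.8×ln(3.761) = 2606.8×1.3246 ≈ 3453 m/s.
Stage 2: m₀ = 32,575 kg, m_f = 32,575 − 24,200 = 8,375 kg; Δv = 422×9.8×ln(3.89) = 4135.6×1.3583 ≈ 5617 m/s.
Stage 3: m₀ = 5,545 kg, m_f = 5,545 − 3,410 = 2,135 kg; Δv = 302×9.8×ln(2.597) = 2959.6×0.9544 ≈ 2825 m/s.
Total Δv = 3453 + 5617 + 2825 = 11895 m/s.

Δv ≈ 11900 m/s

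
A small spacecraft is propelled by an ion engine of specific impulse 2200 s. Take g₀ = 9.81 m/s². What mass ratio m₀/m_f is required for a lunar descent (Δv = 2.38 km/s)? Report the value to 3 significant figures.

v_e = Isp · g₀ = 2200 × 9.81 = 21582.0 m/s.
Using Δv = v_e ln(m₀/m_f): m₀/m_f = exp(Δv / v_e) = exp(2380 / 21582.0) = exp(0.1103) = 1.1166.

mass ratio ≈ 1.12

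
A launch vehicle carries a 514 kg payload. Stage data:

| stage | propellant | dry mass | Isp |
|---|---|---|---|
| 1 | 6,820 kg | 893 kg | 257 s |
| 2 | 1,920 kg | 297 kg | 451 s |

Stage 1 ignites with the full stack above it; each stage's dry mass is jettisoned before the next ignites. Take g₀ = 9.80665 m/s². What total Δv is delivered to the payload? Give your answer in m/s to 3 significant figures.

Ignition mass of stage 1 = 6,820+893 + 1,920+297 + 514 = 10,444 kg.
Stage 1: m₀ = 10,444 kg, m_f = 10,444 − 6,820 = 3,624 kg; Δv = 257×9.80665×ln(2.882) = 2520.3×1.0584 ≈ 2668 m/s.
Stage 2: m₀ = 2,731 kg, m_f = 2,731 − 1,920 = 811 kg; Δv = 451×9.80665×ln(3.367) = 4422.8×1.2142 ≈ 5370 m/s.
Total Δv = 2668 + 5370 = 8038 m/s.

Δv ≈ 8040 m/s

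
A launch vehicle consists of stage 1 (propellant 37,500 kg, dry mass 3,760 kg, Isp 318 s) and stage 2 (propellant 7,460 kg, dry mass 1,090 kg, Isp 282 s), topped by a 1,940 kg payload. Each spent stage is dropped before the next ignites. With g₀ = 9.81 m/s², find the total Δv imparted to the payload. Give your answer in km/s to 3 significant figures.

Ignition mass of stage 1 = 37,500+3,760 + 7,460+1,090 + 1,940 = 51,750 kg.
Stage 1: m₀ = 51,750 kg, m_f = 51,750 − 37,500 = 14,250 kg; Δv = 318×9.81×ln(3.632) = 3119.6×1.2897 ≈ 4023 m/s.
Stage 2: m₀ = 10,490 kg, m_f = 10,490 − 7,460 = 3,030 kg; Δv = 282×9.81×ln(3.462) = 2766.4×1.2419 ≈ 3436 m/s.
Total Δv = 4023 + 3436 = 7459 m/s.

Δv ≈ 7.46 km/s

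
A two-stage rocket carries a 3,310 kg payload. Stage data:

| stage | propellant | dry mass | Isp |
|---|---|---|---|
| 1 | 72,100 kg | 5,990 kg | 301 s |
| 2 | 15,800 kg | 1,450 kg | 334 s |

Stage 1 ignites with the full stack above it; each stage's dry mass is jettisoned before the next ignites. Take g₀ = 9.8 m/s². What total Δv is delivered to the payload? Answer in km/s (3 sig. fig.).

Δv ≈ 8.66 km/s

Ignition mass of stage 1 = 72,100+5,990 + 15,800+1,450 + 3,310 = 98,650 kg.
Stage 1: m₀ = 98,650 kg, m_f = 98,650 − 72,100 = 26,550 kg; Δv = 301×9.8×ln(3.716) = 2949.8×1.3125 ≈ 3872 m/s.
Stage 2: m₀ = 20,560 kg, m_f = 20,560 − 15,800 = 4,760 kg; Δv = 334×9.8×ln(4.319) = 3273.2×1.4631 ≈ 4789 m/s.
Total Δv = 3872 + 4789 = 8661 m/s.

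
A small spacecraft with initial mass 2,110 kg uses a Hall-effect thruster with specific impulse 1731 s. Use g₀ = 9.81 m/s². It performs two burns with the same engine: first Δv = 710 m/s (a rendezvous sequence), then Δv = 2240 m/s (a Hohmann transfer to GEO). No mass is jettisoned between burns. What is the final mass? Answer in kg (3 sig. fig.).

final mass ≈ 1770 kg

v_e = Isp · g₀ = 1731 × 9.81 = 16981.1 m/s.
After the first burn: m = 2110 × exp(−710/16981.1) = 2110 × 0.95905 = 2,023.6 kg.
After the second burn: m = 2,023.6 × exp(−2240/16981.1) = 2,023.6 × 0.87642 = 1,773.52 kg.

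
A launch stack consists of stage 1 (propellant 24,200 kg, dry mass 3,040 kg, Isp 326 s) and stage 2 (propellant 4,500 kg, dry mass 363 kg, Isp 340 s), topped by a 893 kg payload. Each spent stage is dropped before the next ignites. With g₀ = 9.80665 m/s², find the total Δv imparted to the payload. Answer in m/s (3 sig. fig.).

Δv ≈ 9300 m/s

Ignition mass of stage 1 = 24,200+3,040 + 4,500+363 + 893 = 32,996 kg.
Stage 1: m₀ = 32,996 kg, m_f = 32,996 − 24,200 = 8,796 kg; Δv = 326×9.80665×ln(3.751) = 3197.0×1.3221 ≈ 4227 m/s.
Stage 2: m₀ = 5,756 kg, m_f = 5,756 − 4,500 = 1,256 kg; Δv = 340×9.80665×ln(4.583) = 3334.3×1.5223 ≈ 5076 m/s.
Total Δv = 4227 + 5076 = 9303 m/s.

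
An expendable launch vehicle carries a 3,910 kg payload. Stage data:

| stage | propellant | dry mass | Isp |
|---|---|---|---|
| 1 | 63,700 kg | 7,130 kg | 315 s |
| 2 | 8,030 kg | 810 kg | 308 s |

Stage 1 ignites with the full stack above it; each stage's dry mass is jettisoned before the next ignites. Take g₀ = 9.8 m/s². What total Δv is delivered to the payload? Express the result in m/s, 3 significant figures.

Δv ≈ 7430 m/s

Ignition mass of stage 1 = 63,700+7,130 + 8,030+810 + 3,910 = 83,580 kg.
Stage 1: m₀ = 83,580 kg, m_f = 83,580 − 63,700 = 19,880 kg; Δv = 315×9.8×ln(4.204) = 3087.0×1.4361 ≈ 4433 m/s.
Stage 2: m₀ = 12,750 kg, m_f = 12,750 − 8,030 = 4,720 kg; Δv = 308×9.8×ln(2.701) = 3018.4×0.9937 ≈ 2999 m/s.
Total Δv = 4433 + 2999 = 7432 m/s.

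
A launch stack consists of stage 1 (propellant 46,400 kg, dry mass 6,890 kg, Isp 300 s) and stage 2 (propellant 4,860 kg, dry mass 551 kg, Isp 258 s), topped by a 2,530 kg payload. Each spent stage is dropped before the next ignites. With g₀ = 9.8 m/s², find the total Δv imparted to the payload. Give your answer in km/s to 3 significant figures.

Ignition mass of stage 1 = 46,400+6,890 + 4,860+551 + 2,530 = 61,231 kg.
Stage 1: m₀ = 61,231 kg, m_f = 61,231 − 46,400 = 14,831 kg; Δv = 300×9.8×ln(4.129) = 2940.0×1.4179 ≈ 4169 m/s.
Stage 2: m₀ = 7,941 kg, m_f = 7,941 − 4,860 = 3,081 kg; Δv = 258×9.8×ln(2.577) = 2528.4×0.9468 ≈ 2394 m/s.
Total Δv = 4169 + 2394 = 6563 m/s.

Δv ≈ 6.56 km/s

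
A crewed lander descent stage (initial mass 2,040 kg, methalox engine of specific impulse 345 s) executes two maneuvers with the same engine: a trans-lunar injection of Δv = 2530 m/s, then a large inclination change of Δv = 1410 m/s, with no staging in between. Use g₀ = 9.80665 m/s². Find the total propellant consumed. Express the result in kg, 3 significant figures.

total propellant consumed ≈ 1400 kg

v_e = Isp · g₀ = 345 × 9.80665 = 3383.3 m/s.
After the first burn: m = 2040 × exp(−2530/3383.3) = 2040 × 0.47341 = 965.756 kg.
After the second burn: m = 965.756 × exp(−1410/3383.3) = 965.756 × 0.65918 = 636.607 kg.
Total propellant = m₀ − m_final = 2040 − 636.607 = 1,403.393 kg.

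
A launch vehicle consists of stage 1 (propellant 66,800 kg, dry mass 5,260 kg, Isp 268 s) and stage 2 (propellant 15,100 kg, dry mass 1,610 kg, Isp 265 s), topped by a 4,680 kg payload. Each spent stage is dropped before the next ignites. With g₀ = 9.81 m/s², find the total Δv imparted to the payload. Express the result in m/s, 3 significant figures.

Δv ≈ 6480 m/s

Ignition mass of stage 1 = 66,800+5,260 + 15,100+1,610 + 4,680 = 93,450 kg.
Stage 1: m₀ = 93,450 kg, m_f = 93,450 − 66,800 = 26,650 kg; Δv = 268×9.81×ln(3.507) = 2629.1×1.2546 ≈ 3299 m/s.
Stage 2: m₀ = 21,390 kg, m_f = 21,390 − 15,100 = 6,290 kg; Δv = 265×9.81×ln(3.401) = 2599.7×1.2240 ≈ 3182 m/s.
Total Δv = 3299 + 3182 = 6481 m/s.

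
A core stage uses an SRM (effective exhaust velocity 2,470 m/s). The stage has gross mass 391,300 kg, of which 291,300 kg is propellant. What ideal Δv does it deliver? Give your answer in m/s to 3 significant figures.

m_f = m₀ − m_prop = 391,300 − 291,300 = 100,000 kg.
Δv = v_e · ln(m₀/m_f) = 2470.0 × ln(3.913) = 2470.0 × 1.3643 ≈ 3369.8 m/s.

Δv ≈ 3370 m/s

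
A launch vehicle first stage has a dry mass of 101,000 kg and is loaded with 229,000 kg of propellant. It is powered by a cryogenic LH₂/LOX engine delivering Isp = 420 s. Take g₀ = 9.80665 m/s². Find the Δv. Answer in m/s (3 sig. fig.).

Δv ≈ 4880 m/s

v_e = Isp · g₀ = 420 × 9.80665 = 4118.8 m/s.
m₀ = m_dry + m_prop = 101,000 + 229,000 = 330,000 kg.
Using Δv = v_e ln(m₀/m_f): Δv = v_e · ln(m₀/m_f) = 4118.8 × ln(3.267) = 4118.8 × 1.1840 ≈ 4876.5 m/s.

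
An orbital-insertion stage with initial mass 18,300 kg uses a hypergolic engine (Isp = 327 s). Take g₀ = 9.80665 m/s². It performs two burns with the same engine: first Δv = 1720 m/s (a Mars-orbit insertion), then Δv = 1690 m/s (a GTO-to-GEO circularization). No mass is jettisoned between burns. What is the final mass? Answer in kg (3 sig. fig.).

v_e = Isp · g₀ = 327 × 9.80665 = 3206.8 m/s.
After the first burn: m = 18300 × exp(−1720/3206.8) = 18300 × 0.58487 = 10,703.1 kg.
After the second burn: m = 10,703.1 × exp(−1690/3206.8) = 10,703.1 × 0.59037 = 6,318.79 kg.

final mass ≈ 6320 kg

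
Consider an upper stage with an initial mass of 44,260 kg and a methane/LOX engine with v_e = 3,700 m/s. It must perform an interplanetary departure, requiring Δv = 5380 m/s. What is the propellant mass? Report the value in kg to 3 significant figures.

propellant mass ≈ 33900 kg

By the Tsiolkovsky rocket equation, m₀/m_f = exp(Δv / v_e) = exp(5380 / 3700.0) = exp(1.4541) = 4.2804.
m_f = 44,260 / 4.2804 = 10,340.2 kg, so propellant = m₀ − m_f = 44,260 − 10,340.2 = 33,919.8 kg.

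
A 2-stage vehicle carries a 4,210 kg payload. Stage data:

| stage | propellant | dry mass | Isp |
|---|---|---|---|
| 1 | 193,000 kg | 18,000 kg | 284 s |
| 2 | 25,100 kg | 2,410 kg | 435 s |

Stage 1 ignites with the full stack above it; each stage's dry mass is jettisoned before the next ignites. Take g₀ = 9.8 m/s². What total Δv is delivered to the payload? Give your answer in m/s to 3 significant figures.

Ignition mass of stage 1 = 193,000+18,000 + 25,100+2,410 + 4,210 = 242,720 kg.
Stage 1: m₀ = 242,720 kg, m_f = 242,720 − 193,000 = 49,720 kg; Δv = 284×9.8×ln(4.882) = 2783.2×1.5855 ≈ 4413 m/s.
Stage 2: m₀ = 31,720 kg, m_f = 31,720 − 25,100 = 6,620 kg; Δv = 435×9.8×ln(4.792) = 4263.0×1.5669 ≈ 6679 m/s.
Total Δv = 4413 + 6679 = 11092 m/s.

Δv ≈ 11100 m/s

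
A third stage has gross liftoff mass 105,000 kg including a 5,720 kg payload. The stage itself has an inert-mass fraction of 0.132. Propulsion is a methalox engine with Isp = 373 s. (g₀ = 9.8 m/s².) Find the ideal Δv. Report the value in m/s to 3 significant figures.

Stage wet mass = m₀ − payload = 105,000 − 5,720 = 99,280 kg.
Stage dry mass = ε × stage wet mass = 0.132 × 99,280 = 13,105 kg.
Burnout mass m_f = stage dry + payload = 13,105 + 5,720 = 18,825 kg.
v_e = Isp · g₀ = 373 × 9.8 = 3655.4 m/s.
From the ideal rocket equation, Δv = v_e · ln(105,000/18,825) = 3655.4 × ln(5.578) = 3655.4 × 1.7188 ≈ 6283 m/s.

Δv ≈ 6280 m/s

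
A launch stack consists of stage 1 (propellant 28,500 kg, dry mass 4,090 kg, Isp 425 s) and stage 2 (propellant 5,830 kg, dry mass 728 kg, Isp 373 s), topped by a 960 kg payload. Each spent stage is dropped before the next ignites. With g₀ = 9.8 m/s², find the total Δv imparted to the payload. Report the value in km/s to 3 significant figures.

Ignition mass of stage 1 = 28,500+4,090 + 5,830+728 + 960 = 40,108 kg.
Stage 1: m₀ = 40,108 kg, m_f = 40,108 − 28,500 = 11,608 kg; Δv = 425×9.8×ln(3.455) = 4165.0×1.2399 ≈ 5164 m/s.
Stage 2: m₀ = 7,518 kg, m_f = 7,518 − 5,830 = 1,688 kg; Δv = 373×9.8×ln(4.454) = 3655.4×1.4938 ≈ 5460 m/s.
Total Δv = 5164 + 5460 = 10624 m/s.

Δv ≈ 10.6 km/s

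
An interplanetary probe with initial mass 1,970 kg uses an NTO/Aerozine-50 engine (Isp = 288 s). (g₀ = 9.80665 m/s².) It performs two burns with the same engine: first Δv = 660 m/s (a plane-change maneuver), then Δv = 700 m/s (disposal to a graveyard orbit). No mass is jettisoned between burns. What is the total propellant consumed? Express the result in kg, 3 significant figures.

total propellant consumed ≈ 753 kg

v_e = Isp · g₀ = 288 × 9.80665 = 2824.3 m/s.
After the first burn: m = 1970 × exp(−660/2824.3) = 1970 × 0.79161 = 1,559.47 kg.
After the second burn: m = 1,559.47 × exp(−700/2824.3) = 1,559.47 × 0.78048 = 1,217.14 kg.
Total propellant = m₀ − m_final = 1970 − 1,217.14 = 752.86 kg.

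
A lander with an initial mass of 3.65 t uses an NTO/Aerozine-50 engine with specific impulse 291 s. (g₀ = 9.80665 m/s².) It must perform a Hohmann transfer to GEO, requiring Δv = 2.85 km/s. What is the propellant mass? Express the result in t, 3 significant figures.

propellant mass ≈ 2.31 t

v_e = Isp · g₀ = 291 × 9.80665 = 2853.7 m/s.
From the ideal rocket equation, m₀/m_f = exp(Δv / v_e) = exp(2850 / 2853.7) = exp(0.9987) = 2.7147.
m_f = 3.65 / 2.7147 = 1.34453 t, so propellant = m₀ − m_f = 3.65 − 1.34453 = 2.30547 t.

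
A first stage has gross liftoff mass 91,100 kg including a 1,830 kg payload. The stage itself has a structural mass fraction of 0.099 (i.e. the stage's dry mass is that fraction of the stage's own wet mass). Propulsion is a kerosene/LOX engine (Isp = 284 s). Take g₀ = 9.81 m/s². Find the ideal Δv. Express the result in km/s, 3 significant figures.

Stage wet mass = m₀ − payload = 91,100 − 1,830 = 89,270 kg.
Stage dry mass = ε × stage wet mass = 0.099 × 89,270 = 8,837.73 kg.
Burnout mass m_f = stage dry + payload = 8,837.73 + 1,830 = 10,667.73 kg.
v_e = Isp · g₀ = 284 × 9.81 = 2786.0 m/s.
Using Δv = v_e ln(m₀/m_f): Δv = v_e · ln(91,100/10,667.73) = 2786.0 × ln(8.54) = 2786.0 × 2.1447 ≈ 5975 m/s.

Δv ≈ 5.98 km/s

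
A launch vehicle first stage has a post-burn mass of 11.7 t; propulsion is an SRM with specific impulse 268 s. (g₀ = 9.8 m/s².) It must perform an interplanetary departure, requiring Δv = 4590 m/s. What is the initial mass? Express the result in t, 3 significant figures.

initial mass ≈ 67.2 t

v_e = Isp · g₀ = 268 × 9.8 = 2626.4 m/s.
m₀/m_f = exp(Δv / v_e) = exp(4590 / 2626.4) = exp(1.7476) = 5.7410.
m₀ = m_f × 5.7410 = 11.7 × 5.7410 = 67.1697 t.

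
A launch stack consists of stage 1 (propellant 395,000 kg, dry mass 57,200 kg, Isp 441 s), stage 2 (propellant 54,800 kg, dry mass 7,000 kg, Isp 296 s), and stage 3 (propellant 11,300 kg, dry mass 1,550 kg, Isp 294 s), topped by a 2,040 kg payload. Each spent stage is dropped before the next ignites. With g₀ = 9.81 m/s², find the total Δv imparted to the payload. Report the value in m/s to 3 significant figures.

Δv ≈ 13700 m/s

Ignition mass of stage 1 = 395,000+57,200 + 54,800+7,000 + 11,300+1,550 + 2,040 = 528,890 kg.
Stage 1: m₀ = 528,890 kg, m_f = 528,890 − 395,000 = 133,890 kg; Δv = 441×9.81×ln(3.95) = 4326.2×1.3738 ≈ 5943 m/s.
Stage 2: m₀ = 76,690 kg, m_f = 76,690 − 54,800 = 21,890 kg; Δv = 296×9.81×ln(3.503) = 2903.8×1.2537 ≈ 3641 m/s.
Stage 3: m₀ = 14,890 kg, m_f = 14,890 − 11,300 = 3,590 kg; Δv = 294×9.81×ln(4.148) = 2884.1×1.4225 ≈ 4103 m/s.
Total Δv = 5943 + 3641 + 4103 = 13687 m/s.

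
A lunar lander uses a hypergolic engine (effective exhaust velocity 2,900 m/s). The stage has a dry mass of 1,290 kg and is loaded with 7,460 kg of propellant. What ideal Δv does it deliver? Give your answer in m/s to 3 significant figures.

m₀ = m_dry + m_prop = 1,290 + 7,460 = 8,750 kg.
Rocket equation: Δv = v_e · ln(m₀/m_f) = 2900.0 × ln(6.783) = 2900.0 × 1.9144 ≈ 5551.8 m/s.

Δv ≈ 5550 m/s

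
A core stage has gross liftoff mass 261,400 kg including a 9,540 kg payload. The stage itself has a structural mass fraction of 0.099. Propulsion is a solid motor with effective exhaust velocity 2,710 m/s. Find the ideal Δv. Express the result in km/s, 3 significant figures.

Δv ≈ 5.49 km/s

Stage wet mass = m₀ − payload = 261,400 − 9,540 = 251,860 kg.
Stage dry mass = ε × stage wet mass = 0.099 × 251,860 = 24,934.1 kg.
Burnout mass m_f = stage dry + payload = 24,934.1 + 9,540 = 34,474.1 kg.
Δv = v_e · ln(261,400/34,474.1) = 2710.0 × ln(7.583) = 2710.0 × 2.0258 ≈ 5490 m/s.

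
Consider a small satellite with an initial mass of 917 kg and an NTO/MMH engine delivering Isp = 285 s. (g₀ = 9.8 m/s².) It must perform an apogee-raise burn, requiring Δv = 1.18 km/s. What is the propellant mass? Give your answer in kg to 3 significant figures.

v_e = Isp · g₀ = 285 × 9.8 = 2793.0 m/s.
From the ideal rocket equation, m₀/m_f = exp(Δv / v_e) = exp(1180 / 2793.0) = exp(0.4225) = 1.5257.
m_f = 917 / 1.5257 = 601.036 kg, so propellant = m₀ − m_f = 917 − 601.036 = 315.964 kg.

propellant mass ≈ 316 kg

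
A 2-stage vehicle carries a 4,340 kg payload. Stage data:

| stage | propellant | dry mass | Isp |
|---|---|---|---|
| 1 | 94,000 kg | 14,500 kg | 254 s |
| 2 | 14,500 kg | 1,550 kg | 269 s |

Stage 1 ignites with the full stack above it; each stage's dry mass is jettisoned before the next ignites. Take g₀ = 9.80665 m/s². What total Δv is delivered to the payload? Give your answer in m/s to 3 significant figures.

Δv ≈ 6530 m/s

Ignition mass of stage 1 = 94,000+14,500 + 14,500+1,550 + 4,340 = 128,890 kg.
Stage 1: m₀ = 128,890 kg, m_f = 128,890 − 94,000 = 34,890 kg; Δv = 254×9.80665×ln(3.694) = 2490.9×1.3068 ≈ 3255 m/s.
Stage 2: m₀ = 20,390 kg, m_f = 20,390 − 14,500 = 5,890 kg; Δv = 269×9.80665×ln(3.462) = 2638.0×1.2418 ≈ 3276 m/s.
Total Δv = 3255 + 3276 = 6531 m/s.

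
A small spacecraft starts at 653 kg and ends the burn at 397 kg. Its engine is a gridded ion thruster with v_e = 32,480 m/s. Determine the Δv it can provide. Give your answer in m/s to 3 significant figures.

Using Δv = v_e ln(m₀/m_f): Δv = v_e · ln(m₀/m_f) = 32480.0 × ln(1.645) = 32480.0 × 0.4976 ≈ 16163.4 m/s.

Δv ≈ 16200 m/s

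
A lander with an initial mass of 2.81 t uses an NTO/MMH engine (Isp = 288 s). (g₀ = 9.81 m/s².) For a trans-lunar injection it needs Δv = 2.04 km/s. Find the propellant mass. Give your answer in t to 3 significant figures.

v_e = Isp · g₀ = 288 × 9.81 = 2825.3 m/s.
By the Tsiolkovsky rocket equation, m₀/m_f = exp(Δv / v_e) = exp(2040 / 2825.3) = exp(0.7221) = 2.0587.
m_f = 2.81 / 2.0587 = 1.36494 t, so propellant = m₀ − m_f = 2.81 − 1.36494 = 1.44506 t.

propellant mass ≈ 1.45 t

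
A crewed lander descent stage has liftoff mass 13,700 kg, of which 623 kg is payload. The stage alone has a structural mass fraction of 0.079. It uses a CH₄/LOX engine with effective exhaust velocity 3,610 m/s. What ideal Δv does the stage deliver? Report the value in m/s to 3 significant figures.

Δv ≈ 7630 m/s

Stage wet mass = m₀ − payload = 13,700 − 623 = 13,077 kg.
Stage dry mass = ε × stage wet mass = 0.079 × 13,077 = 1,033.08 kg.
Burnout mass m_f = stage dry + payload = 1,033.08 + 623 = 1,656.08 kg.
From the ideal rocket equation, Δv = v_e · ln(13,700/1,656.08) = 3610.0 × ln(8.273) = 3610.0 × 2.1129 ≈ 7628 m/s.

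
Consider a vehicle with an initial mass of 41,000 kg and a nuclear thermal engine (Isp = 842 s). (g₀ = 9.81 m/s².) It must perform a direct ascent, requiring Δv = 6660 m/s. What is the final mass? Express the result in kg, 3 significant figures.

v_e = Isp · g₀ = 842 × 9.81 = 8260.0 m/s.
From the ideal rocket equation, m₀/m_f = exp(Δv / v_e) = exp(6660 / 8260.0) = exp(0.8063) = 2.2396.
m_f = m₀ / 2.2396 = 41,000 / 2.2396 = 18,306.8 kg.

final mass ≈ 18300 kg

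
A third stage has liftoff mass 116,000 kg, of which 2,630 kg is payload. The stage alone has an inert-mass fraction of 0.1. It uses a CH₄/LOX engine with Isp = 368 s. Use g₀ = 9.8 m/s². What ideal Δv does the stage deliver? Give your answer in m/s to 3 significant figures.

Δv ≈ 7630 m/s

Stage wet mass = m₀ − payload = 116,000 − 2,630 = 113,370 kg.
Stage dry mass = ε × stage wet mass = 0.1 × 113,370 = 11,337 kg.
Burnout mass m_f = stage dry + payload = 11,337 + 2,630 = 13,967 kg.
v_e = Isp · g₀ = 368 × 9.8 = 3606.4 m/s.
Δv = v_e · ln(116,000/13,967) = 3606.4 × ln(8.305) = 3606.4 × 2.1169 ≈ 7634 m/s.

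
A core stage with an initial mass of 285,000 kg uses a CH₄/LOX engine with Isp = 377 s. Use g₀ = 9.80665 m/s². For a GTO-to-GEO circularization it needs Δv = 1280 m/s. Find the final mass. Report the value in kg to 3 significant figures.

final mass ≈ 202000 kg

v_e = Isp · g₀ = 377 × 9.80665 = 3697.1 m/s.
m₀/m_f = exp(Δv / v_e) = exp(1280 / 3697.1) = exp(0.3462) = 1.4137.
m_f = m₀ / 1.4137 = 285,000 / 1.4137 = 201,599 kg.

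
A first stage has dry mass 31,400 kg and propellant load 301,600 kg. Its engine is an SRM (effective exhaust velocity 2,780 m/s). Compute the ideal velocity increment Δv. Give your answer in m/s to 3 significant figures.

m₀ = m_dry + m_prop = 31,400 + 301,600 = 333,000 kg.
Δv = v_e · ln(m₀/m_f) = 2780.0 × ln(10.61) = 2780.0 × 2.3613 ≈ 6564.5 m/s.

Δv ≈ 6560 m/s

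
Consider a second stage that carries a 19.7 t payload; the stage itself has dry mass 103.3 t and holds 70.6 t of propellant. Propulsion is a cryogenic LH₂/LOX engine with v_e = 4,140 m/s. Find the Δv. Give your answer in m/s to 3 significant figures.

m₀ = payload + dry + propellant = 19.7 + 103.3 + 70.6 = 193.6 t.
m_f = payload + dry = 19.7 + 103.3 = 123 t.
Δv = v_e · ln(m₀/m_f) = 4140.0 × ln(1.574) = 4140.0 × 0.4536 ≈ 1877.9 m/s.

Δv ≈ 1880 m/s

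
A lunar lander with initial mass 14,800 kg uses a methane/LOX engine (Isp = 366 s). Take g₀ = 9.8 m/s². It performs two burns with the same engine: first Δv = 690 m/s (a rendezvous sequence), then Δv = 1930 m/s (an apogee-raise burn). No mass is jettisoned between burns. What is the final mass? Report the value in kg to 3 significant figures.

final mass ≈ 7130 kg

v_e = Isp · g₀ = 366 × 9.8 = 3586.8 m/s.
After the first burn: m = 14800 × exp(−690/3586.8) = 14800 × 0.82500 = 12,210 kg.
After the second burn: m = 12,210 × exp(−1930/3586.8) = 12,210 × 0.58387 = 7,129.05 kg.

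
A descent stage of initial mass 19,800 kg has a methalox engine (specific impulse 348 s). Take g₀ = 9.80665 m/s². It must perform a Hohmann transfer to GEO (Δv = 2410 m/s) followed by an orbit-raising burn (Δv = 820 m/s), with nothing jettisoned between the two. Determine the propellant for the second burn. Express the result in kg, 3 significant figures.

v_e = Isp · g₀ = 348 × 9.80665 = 3412.7 m/s.
After the first burn: m = 19800 × exp(−2410/3412.7) = 19800 × 0.49352 = 9,771.7 kg.
After the second burn: m = 9,771.7 × exp(−820/3412.7) = 9,771.7 × 0.78641 = 7,684.56 kg.
Second-burn propellant = 9,771.7 − 7,684.56 = 2,087.14 kg.

propellant for the second burn ≈ 2090 kg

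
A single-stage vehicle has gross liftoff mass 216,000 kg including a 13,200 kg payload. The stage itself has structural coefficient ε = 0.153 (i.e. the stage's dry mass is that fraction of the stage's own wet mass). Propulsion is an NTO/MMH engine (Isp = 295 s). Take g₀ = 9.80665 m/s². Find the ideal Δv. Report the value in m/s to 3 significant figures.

Δv ≈ 4590 m/s

Stage wet mass = m₀ − payload = 216,000 − 13,200 = 202,800 kg.
Stage dry mass = ε × stage wet mass = 0.153 × 202,800 = 31,028.4 kg.
Burnout mass m_f = stage dry + payload = 31,028.4 + 13,200 = 44,228.4 kg.
v_e = Isp · g₀ = 295 × 9.80665 = 2893.0 m/s.
Δv = v_e · ln(216,000/44,228.4) = 2893.0 × ln(4.884) = 2893.0 × 1.5859 ≈ 4588 m/s.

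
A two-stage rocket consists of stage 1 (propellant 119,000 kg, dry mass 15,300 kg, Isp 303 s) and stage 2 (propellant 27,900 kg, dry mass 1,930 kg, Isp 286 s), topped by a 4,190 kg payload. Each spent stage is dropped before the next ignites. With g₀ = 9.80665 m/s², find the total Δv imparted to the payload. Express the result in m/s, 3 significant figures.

Ignition mass of stage 1 = 119,000+15,300 + 27,900+1,930 + 4,190 = 168,320 kg.
Stage 1: m₀ = 168,320 kg, m_f = 168,320 − 119,000 = 49,320 kg; Δv = 303×9.80665×ln(3.413) = 2971.4×1.2275 ≈ 3648 m/s.
Stage 2: m₀ = 34,020 kg, m_f = 34,020 − 27,900 = 6,120 kg; Δv = 286×9.80665×ln(5.559) = 2804.7×1.7154 ≈ 4811 m/s.
Total Δv = 3648 + 4811 = 8459 m/s.

Δv ≈ 8460 m/s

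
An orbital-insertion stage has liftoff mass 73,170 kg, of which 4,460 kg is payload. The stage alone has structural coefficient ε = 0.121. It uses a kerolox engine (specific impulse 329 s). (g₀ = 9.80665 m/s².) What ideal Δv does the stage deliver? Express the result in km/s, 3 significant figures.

Stage wet mass = m₀ − payload = 73,170 − 4,460 = 68,710 kg.
Stage dry mass = ε × stage wet mass = 0.121 × 68,710 = 8,313.91 kg.
Burnout mass m_f = stage dry + payload = 8,313.91 + 4,460 = 12,773.91 kg.
v_e = Isp · g₀ = 329 × 9.80665 = 3226.4 m/s.
Rocket equation: Δv = v_e · ln(73,170/12,773.91) = 3226.4 × ln(5.728) = 3226.4 × 1.7454 ≈ 5631 m/s.

Δv ≈ 5.63 km/s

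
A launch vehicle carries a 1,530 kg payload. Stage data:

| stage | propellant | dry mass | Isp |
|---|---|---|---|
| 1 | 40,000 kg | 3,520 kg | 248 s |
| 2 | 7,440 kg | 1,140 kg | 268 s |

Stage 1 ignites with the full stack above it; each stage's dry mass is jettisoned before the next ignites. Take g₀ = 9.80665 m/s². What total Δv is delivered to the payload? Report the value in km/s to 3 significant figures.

Ignition mass of stage 1 = 40,000+3,520 + 7,440+1,140 + 1,530 = 53,630 kg.
Stage 1: m₀ = 53,630 kg, m_f = 53,630 − 40,000 = 13,630 kg; Δv = 248×9.80665×ln(3.935) = 2432.0×1.3698 ≈ 3332 m/s.
Stage 2: m₀ = 10,110 kg, m_f = 10,110 − 7,440 = 2,670 kg; Δv = 268×9.80665×ln(3.787) = 2628.2×1.3314 ≈ 3499 m/s.
Total Δv = 3332 + 3499 = 6831 m/s.

Δv ≈ 6.83 km/s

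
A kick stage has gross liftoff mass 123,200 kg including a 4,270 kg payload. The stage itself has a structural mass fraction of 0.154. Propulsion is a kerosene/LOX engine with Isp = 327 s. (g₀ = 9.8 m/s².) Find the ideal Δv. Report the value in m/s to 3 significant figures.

Δv ≈ 5440 m/s

Stage wet mass = m₀ − payload = 123,200 − 4,270 = 118,930 kg.
Stage dry mass = ε × stage wet mass = 0.154 × 118,930 = 18,315.2 kg.
Burnout mass m_f = stage dry + payload = 18,315.2 + 4,270 = 22,585.2 kg.
v_e = Isp · g₀ = 327 × 9.8 = 3204.6 m/s.
Δv = v_e · ln(123,200/22,585.2) = 3204.6 × ln(5.455) = 3204.6 × 1.6965 ≈ 5437 m/s.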